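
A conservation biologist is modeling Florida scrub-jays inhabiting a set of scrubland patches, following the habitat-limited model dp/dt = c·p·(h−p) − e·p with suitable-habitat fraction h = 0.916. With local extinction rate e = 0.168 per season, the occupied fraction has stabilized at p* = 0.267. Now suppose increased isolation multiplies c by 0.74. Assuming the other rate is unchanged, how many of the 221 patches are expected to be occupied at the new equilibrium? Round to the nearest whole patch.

9

Balance c(h−p*) = e gives c = e/(0.916 − 0.26700) = 0.168/0.64900 = 0.25886.
New p* = 0.916 − e/c = 0.916 − 0.16800/0.19156 = 0.03899.
Expected occupied = 221 × 0.03899 = 8.62 ≈ 9.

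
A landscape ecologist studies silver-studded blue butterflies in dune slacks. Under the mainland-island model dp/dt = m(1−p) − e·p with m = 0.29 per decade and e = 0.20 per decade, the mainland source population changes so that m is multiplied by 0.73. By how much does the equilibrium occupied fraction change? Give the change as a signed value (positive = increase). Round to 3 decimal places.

-0.078

Before: p* = 0.29/(0.29+0.20) = 0.5918.
After: m = 0.2117, e = 0.2; p* = 0.2117/0.4117 = 0.5142.
Δp* = 0.5142 − 0.5918 = -0.0776.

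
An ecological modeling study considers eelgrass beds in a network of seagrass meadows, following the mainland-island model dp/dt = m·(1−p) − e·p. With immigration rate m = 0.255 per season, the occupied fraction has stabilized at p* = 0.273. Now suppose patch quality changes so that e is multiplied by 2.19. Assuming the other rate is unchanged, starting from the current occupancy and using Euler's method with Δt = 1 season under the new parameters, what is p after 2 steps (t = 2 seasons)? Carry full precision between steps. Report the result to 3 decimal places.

0.216

Balance m(1−p*) = e·p* gives e = m(1−p*)/p* = 0.255×0.72700/0.27300 = 0.67907.
Starting from p₀ = 0.27300; update p ← p + (dp/dt)·Δt with the new parameters.
t = 1: p = 0.27300 + (-0.22061) = 0.05239
t = 2: p = 0.05239 + (+0.16373) = 0.21612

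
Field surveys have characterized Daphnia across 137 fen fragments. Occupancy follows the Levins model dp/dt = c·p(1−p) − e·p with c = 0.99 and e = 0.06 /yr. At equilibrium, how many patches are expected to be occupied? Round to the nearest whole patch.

129

p* = 1 − e/c = 1 − 0.06/0.99 = 0.9394.
Expected occupied patches = N × p* = 137 × 0.9394 = 128.70 ≈ 129.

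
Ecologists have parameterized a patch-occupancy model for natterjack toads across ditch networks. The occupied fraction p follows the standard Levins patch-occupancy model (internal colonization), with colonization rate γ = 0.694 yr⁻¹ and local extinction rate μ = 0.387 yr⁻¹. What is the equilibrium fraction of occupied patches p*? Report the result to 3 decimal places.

0.442

Setting dp/dt = 0 and dividing through by p* gives γ·(1−p*) = μ.
So p* = 1 − μ/γ = 1 − 0.387/0.694 = 1 − 0.5576 = 0.4424.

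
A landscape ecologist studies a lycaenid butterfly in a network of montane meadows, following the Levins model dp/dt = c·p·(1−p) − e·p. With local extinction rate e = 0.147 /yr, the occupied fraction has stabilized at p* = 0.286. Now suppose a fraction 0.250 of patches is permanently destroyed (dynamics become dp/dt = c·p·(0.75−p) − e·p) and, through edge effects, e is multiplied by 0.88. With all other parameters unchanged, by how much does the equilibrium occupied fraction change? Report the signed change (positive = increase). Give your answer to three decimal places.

Balance c(1−p*) = e gives c = e/(1 − 0.28600) = 0.147/0.71400 = 0.20588.
New p* = 0.75 − e/c = 0.75 − 0.12936/0.20588 = 0.12167.
Δp* = 0.12167 − 0.28600 = -0.16433.

-0.164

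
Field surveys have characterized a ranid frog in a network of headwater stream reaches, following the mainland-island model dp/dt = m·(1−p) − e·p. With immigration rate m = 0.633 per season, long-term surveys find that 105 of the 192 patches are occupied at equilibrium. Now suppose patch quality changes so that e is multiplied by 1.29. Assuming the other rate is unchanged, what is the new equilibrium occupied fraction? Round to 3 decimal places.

Observed p* = 105/192 = 0.54688.
Balance m(1−p*) = e·p* gives e = m(1−p*)/p* = 0.633×0.45312/0.54688 = 0.52448.
New p* = m/(m+e) = 0.63300/(0.63300+0.67658) = 0.48336.

0.483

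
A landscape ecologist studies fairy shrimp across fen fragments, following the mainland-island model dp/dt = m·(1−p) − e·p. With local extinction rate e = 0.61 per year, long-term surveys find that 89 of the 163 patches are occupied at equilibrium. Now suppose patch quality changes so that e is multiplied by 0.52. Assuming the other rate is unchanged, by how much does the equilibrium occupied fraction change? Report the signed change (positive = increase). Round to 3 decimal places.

0.152

Observed p* = 89/163 = 0.54601.
Balance m(1−p*) = e·p* gives m = e·p*/(1−p*) = 0.61×0.54601/0.45399 = 0.73364.
New p* = m/(m+e) = 0.73364/(0.73364+0.31720) = 0.69815.
Δp* = 0.69815 − 0.54601 = +0.15214.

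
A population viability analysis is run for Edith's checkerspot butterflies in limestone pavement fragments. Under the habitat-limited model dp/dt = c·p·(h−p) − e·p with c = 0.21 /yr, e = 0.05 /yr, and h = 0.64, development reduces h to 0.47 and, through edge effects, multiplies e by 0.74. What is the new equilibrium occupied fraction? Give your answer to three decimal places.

0.294

Before: p* = h − e/c = 0.64 − 0.05/0.21 = 0.64 − 0.2381 = 0.4019.
After: c = 0.21, e = 0.037, h = 0.47; p* = 0.47 − 0.037/0.21 = 0.2938.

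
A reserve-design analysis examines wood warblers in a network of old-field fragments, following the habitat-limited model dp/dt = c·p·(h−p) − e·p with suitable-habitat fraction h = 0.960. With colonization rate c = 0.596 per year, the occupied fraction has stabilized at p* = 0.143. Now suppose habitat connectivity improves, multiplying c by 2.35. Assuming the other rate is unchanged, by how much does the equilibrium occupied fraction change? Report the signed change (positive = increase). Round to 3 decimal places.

0.469

Balance c(h−p*) = e gives e = 0.596×(0.96 − 0.14300) = 0.48693.
New p* = 0.96 − e/c = 0.96 − 0.48693/1.40060 = 0.61234.
Δp* = 0.61234 − 0.14300 = +0.46934.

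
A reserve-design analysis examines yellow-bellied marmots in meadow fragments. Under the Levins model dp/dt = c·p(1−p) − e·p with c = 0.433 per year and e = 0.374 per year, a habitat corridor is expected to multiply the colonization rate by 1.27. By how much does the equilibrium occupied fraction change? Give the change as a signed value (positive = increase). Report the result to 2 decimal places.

Before: p* = 1 − 0.374/0.433 = 0.1363.
After the change, c = 0.54991, e = 0.374, so p* = 1 − 0.374/0.54991 = 0.3199.
Δp* = 0.3199 − 0.1363 = +0.1836.

0.18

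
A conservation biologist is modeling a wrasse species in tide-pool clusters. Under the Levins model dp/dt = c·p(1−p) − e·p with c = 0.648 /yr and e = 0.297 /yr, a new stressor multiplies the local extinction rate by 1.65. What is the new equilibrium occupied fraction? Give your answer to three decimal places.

Before: p* = 1 − 0.297/0.648 = 0.5417.
After the change, c = 0.648, e = 0.49005, so p* = 1 − 0.49005/0.648 = 0.2438.

0.244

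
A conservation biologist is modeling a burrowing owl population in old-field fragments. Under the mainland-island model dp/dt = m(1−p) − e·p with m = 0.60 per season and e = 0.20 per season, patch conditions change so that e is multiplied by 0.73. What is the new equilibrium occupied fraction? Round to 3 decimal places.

0.804

Before: p* = 0.60/(0.60+0.20) = 0.7500.
After: m = 0.6, e = 0.146; p* = 0.6/0.7460 = 0.8043.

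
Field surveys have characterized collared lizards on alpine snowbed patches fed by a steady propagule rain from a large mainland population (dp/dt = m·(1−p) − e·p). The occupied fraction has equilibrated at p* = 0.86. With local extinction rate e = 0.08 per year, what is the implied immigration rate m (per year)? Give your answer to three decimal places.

At equilibrium m(1−p*) = e·p*, so m = e·p*/(1−p*).
m = 0.08 × 0.86 / 0.1400 = 0.0688/0.1400 = 0.4914.

0.491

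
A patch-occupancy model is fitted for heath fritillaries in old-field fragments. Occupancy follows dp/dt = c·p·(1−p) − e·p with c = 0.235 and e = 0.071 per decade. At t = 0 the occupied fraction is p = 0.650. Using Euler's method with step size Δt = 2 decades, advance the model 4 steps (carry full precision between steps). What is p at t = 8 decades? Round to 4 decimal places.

0.6873

Update rule: p ← p + [c·p·(1−p) − e·p]·Δt with Δt = 2.
t = 2: p = 0.65000 + (+0.01462) = 0.66463
t = 4: p = 0.66463 + (+0.01039) = 0.67501
t = 6: p = 0.67501 + (+0.00725) = 0.68226
t = 8: p = 0.68226 + (+0.00501) = 0.68727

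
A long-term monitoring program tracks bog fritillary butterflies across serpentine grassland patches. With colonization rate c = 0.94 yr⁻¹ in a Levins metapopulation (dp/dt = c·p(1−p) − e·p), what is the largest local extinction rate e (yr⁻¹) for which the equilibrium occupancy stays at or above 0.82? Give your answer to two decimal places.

1 − e/c ≥ 0.82 ⇒ e ≤ c(1 − 0.82) = 0.94 × 0.1800.
e_max = 0.1692.

0.17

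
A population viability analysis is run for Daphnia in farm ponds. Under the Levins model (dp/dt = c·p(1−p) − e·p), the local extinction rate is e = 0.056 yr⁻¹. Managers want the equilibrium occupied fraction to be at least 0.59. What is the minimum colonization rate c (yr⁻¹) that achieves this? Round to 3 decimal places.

0.137

p* = 1 − e/c ≥ 0.59 requires e/c ≤ 0.4100, i.e. c ≥ e/0.4100.
c_min = 0.056/0.4100 = 0.1366.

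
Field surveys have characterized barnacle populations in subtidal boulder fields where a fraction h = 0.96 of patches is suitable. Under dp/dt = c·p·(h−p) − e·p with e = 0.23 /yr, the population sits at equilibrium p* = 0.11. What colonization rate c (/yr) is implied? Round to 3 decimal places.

0.271

At equilibrium c(h−p*) = e, so c = e/(h−p*).
c = 0.23/(0.96 − 0.11) = 0.23/0.8500 = 0.2706.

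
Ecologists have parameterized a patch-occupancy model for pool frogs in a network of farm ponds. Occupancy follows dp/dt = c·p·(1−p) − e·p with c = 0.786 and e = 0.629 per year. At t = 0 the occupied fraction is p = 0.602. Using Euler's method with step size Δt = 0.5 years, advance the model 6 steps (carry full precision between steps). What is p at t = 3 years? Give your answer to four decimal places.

Update rule: p ← p + [c·p·(1−p) − e·p]·Δt with Δt = 0.5.
step 1: Δp = -0.09517, p = 0.50683
step 2: Δp = -0.06117, p = 0.44567
step 3: Δp = -0.04307, p = 0.40259
step 4: Δp = -0.03209, p = 0.37050
step 5: Δp = -0.02486, p = 0.34564
step 6: Δp = -0.01982, p = 0.32582

0.3258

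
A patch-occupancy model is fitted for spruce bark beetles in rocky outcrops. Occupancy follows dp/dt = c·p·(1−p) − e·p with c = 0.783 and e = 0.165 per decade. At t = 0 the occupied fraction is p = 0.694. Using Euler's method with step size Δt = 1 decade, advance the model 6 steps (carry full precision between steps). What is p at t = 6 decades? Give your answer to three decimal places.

Update rule: p ← p + [c·p·(1−p) − e·p]·Δt with Δt = 1.
p: 0.69400 → 0.74577  (Δp = +0.05177)
p: 0.74577 → 0.77117  (Δp = +0.02540)
p: 0.77117 → 0.78210  (Δp = +0.01093)
p: 0.78210 → 0.78649  (Δp = +0.00439)
p: 0.78649 → 0.78820  (Δp = +0.00171)
p: 0.78820 → 0.78886  (Δp = +0.00066)

0.789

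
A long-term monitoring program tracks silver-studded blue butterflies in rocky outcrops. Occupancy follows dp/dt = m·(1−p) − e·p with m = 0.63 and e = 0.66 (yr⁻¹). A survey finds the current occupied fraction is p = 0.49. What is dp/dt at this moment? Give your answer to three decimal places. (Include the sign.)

Colonization term: m·(1−p) = 0.63×0.5100 = 0.32130.
Extinction term: e·p = 0.32340.
dp/dt = 0.32130 − 0.32340 = -0.00210.

-0.002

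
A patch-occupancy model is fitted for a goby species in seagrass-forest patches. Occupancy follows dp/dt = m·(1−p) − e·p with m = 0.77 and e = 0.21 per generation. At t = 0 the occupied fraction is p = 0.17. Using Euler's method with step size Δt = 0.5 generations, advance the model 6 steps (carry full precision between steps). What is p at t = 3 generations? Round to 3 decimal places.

0.775

Update rule: p ← p + [m·(1−p) − e·p]·Δt with Δt = 0.5.
  1  |  dp/dt·Δt = +0.301700  |  p_1 = 0.471700
  2  |  dp/dt·Δt = +0.153867  |  p_2 = 0.625567
  3  |  dp/dt·Δt = +0.078472  |  p_3 = 0.704039
  4  |  dp/dt·Δt = +0.040021  |  p_4 = 0.744060
  5  |  dp/dt·Δt = +0.020411  |  p_5 = 0.764471
  6  |  dp/dt·Δt = +0.010409  |  p_6 = 0.774880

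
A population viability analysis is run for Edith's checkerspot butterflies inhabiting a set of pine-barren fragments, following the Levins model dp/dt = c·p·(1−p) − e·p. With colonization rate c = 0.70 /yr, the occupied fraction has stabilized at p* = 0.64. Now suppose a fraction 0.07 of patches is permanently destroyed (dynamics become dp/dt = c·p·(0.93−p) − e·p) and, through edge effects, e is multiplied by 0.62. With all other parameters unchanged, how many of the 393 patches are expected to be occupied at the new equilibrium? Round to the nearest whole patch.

Balance c(1−p*) = e gives e = 0.70×(1 − 0.64000) = 0.25200.
New p* = 0.93 − e/c = 0.93 − 0.15624/0.70000 = 0.70680.
Expected occupied = 393 × 0.70680 = 277.77 ≈ 278.

278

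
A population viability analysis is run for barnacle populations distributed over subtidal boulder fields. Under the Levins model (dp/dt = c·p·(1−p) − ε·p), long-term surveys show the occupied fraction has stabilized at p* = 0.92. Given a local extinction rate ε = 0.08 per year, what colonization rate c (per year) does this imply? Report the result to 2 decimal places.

1.00

At equilibrium c(1−p*) = ε, so c = ε/(1−p*).
c = 0.08/(1 − 0.92) = 0.08/0.0800 = 1.0000.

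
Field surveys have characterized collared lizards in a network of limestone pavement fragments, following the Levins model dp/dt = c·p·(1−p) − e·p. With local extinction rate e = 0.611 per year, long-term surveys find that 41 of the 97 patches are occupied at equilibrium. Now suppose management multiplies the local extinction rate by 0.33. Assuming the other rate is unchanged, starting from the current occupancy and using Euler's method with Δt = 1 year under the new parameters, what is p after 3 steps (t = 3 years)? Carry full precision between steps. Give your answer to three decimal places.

0.792

Observed p* = 41/97 = 0.42268.
Balance c(1−p*) = e gives c = e/(1 − 0.42268) = 0.611/0.57732 = 1.05834.
Starting from p₀ = 0.42268; update p ← p + (dp/dt)·Δt with the new parameters.
step 1: Δp = +0.17303, p = 0.59571
step 2: Δp = +0.13478, p = 0.73049
step 3: Δp = +0.06107, p = 0.79156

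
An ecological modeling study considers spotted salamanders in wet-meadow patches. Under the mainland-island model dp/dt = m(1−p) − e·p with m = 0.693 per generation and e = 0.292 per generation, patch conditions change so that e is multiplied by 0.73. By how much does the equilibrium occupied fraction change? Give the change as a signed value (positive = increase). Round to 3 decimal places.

Before: p* = 0.693/(0.693+0.292) = 0.7036.
After: m = 0.693, e = 0.21316; p* = 0.693/0.9062 = 0.7648.
Δp* = 0.7648 − 0.7036 = +0.0612.

0.061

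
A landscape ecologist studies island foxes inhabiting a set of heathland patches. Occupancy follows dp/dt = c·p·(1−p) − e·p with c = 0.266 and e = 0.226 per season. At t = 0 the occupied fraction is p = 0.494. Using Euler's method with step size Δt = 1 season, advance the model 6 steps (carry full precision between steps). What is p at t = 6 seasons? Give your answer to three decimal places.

Update rule: p ← p + [c·p·(1−p) − e·p]·Δt with Δt = 1.
  1  |  dp/dt·Δt = -0.045154  |  p_1 = 0.448846
  2  |  dp/dt·Δt = -0.035635  |  p_2 = 0.413211
  3  |  dp/dt·Δt = -0.028889  |  p_3 = 0.384322
  4  |  dp/dt·Δt = -0.023916  |  p_4 = 0.360406
  5  |  dp/dt·Δt = -0.020135  |  p_5 = 0.340271
  6  |  dp/dt·Δt = -0.017188  |  p_6 = 0.323083

0.323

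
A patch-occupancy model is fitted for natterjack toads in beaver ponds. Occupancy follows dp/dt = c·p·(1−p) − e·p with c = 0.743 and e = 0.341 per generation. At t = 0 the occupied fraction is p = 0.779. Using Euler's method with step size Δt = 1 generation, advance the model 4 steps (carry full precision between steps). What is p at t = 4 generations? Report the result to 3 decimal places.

Update rule: p ← p + [c·p·(1−p) − e·p]·Δt with Δt = 1.
t = 1: p = 0.77900 + (-0.13772) = 0.64128
t = 2: p = 0.64128 + (-0.04775) = 0.59352
t = 3: p = 0.59352 + (-0.02314) = 0.57038
t = 4: p = 0.57038 + (-0.01243) = 0.55795

0.558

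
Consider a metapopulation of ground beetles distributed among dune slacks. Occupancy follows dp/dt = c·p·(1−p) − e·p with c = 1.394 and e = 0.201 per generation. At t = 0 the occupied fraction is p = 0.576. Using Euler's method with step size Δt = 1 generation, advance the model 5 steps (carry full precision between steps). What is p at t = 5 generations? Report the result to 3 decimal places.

0.856

Update rule: p ← p + [c·p·(1−p) − e·p]·Δt with Δt = 1.
t = 1: p = 0.57600 + (+0.22467) = 0.80067
t = 2: p = 0.80067 + (+0.06154) = 0.86221
t = 3: p = 0.86221 + (-0.00770) = 0.85452
t = 4: p = 0.85452 + (+0.00154) = 0.85606
t = 5: p = 0.85606 + (-0.00030) = 0.85576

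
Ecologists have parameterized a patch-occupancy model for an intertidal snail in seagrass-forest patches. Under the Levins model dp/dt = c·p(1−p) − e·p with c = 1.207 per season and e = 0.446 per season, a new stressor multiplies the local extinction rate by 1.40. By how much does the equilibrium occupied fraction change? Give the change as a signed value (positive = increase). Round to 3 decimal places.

-0.148

Before: p* = 1 − 0.446/1.207 = 0.6305.
After the change, c = 1.207, e = 0.6244, so p* = 1 − 0.6244/1.207 = 0.4827.
Δp* = 0.4827 − 0.6305 = -0.1478.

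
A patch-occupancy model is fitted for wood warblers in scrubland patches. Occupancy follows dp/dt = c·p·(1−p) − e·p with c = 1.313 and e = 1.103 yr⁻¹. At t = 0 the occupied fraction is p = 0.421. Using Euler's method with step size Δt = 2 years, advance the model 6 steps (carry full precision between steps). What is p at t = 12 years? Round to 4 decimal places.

0.1575

Update rule: p ← p + [c·p·(1−p) − e·p]·Δt with Δt = 2.
t = 2: p = 0.42100 + (-0.28861) = 0.13239
t = 4: p = 0.13239 + (+0.00958) = 0.14196
t = 6: p = 0.14196 + (+0.00670) = 0.14867
t = 8: p = 0.14867 + (+0.00440) = 0.15307
t = 10: p = 0.15307 + (+0.00276) = 0.15583
t = 12: p = 0.15583 + (+0.00168) = 0.15751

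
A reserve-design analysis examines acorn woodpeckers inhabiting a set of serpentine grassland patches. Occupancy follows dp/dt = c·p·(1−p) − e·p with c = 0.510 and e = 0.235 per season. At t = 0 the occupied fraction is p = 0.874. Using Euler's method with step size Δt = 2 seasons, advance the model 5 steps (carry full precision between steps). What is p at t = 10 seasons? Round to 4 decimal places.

Update rule: p ← p + [c·p·(1−p) − e·p]·Δt with Δt = 2.
p: 0.87400 → 0.57555  (Δp = -0.29845)
p: 0.57555 → 0.55422  (Δp = -0.02133)
p: 0.55422 → 0.54574  (Δp = -0.00848)
p: 0.54574 → 0.54211  (Δp = -0.00363)
p: 0.54211 → 0.54051  (Δp = -0.00160)

0.5405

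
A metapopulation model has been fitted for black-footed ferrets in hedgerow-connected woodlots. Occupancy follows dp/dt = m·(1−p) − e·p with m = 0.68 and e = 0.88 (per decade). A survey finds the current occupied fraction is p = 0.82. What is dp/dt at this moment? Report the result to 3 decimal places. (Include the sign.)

Colonization term: m·(1−p) = 0.68×0.1800 = 0.12240.
Extinction term: e·p = 0.72160.
dp/dt = 0.12240 − 0.72160 = -0.59920.

-0.599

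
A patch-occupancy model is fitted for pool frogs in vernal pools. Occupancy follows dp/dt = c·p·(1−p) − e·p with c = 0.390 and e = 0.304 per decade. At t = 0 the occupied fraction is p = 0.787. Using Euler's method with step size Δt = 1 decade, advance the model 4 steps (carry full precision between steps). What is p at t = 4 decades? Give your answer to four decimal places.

0.4161

Update rule: p ← p + [c·p·(1−p) − e·p]·Δt with Δt = 1.
p: 0.78700 → 0.61313  (Δp = -0.17387)
p: 0.61313 → 0.51925  (Δp = -0.09388)
p: 0.51925 → 0.45875  (Δp = -0.06050)
p: 0.45875 → 0.41613  (Δp = -0.04262)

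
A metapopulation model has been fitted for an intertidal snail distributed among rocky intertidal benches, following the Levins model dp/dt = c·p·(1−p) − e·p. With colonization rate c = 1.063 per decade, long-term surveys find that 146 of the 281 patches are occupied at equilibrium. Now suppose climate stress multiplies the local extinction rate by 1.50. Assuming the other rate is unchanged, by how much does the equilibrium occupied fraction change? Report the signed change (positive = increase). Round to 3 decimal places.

-0.240

Observed p* = 146/281 = 0.51957.
Balance c(1−p*) = e gives e = 1.063×(1 − 0.51957) = 0.51070.
New p* = 1 − e/c = 1 − 0.76605/1.06300 = 0.27935.
Δp* = 0.27935 − 0.51957 = -0.24022.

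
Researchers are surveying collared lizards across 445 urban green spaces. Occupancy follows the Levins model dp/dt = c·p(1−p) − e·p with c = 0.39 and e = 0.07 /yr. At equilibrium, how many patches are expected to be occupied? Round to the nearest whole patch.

p* = 1 − e/c = 1 − 0.07/0.39 = 0.8205.
Expected occupied patches = N × p* = 445 × 0.8205 = 365.13 ≈ 365.

365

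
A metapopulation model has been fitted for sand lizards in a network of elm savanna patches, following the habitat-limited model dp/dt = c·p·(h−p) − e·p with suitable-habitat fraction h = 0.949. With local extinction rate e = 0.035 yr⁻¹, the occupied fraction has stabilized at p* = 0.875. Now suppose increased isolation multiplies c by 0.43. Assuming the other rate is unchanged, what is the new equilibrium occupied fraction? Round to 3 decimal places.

0.777

Balance c(h−p*) = e gives c = e/(0.949 − 0.87500) = 0.035/0.07400 = 0.47297.
New p* = 0.949 − e/c = 0.949 − 0.03500/0.20338 = 0.77691.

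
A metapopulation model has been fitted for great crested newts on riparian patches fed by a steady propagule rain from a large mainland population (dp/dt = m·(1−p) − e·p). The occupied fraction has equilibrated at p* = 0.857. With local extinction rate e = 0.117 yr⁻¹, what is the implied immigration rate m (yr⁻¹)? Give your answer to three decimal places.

At equilibrium m(1−p*) = e·p*, so m = e·p*/(1−p*).
m = 0.117 × 0.857 / 0.1430 = 0.1003/0.1430 = 0.7012.

0.701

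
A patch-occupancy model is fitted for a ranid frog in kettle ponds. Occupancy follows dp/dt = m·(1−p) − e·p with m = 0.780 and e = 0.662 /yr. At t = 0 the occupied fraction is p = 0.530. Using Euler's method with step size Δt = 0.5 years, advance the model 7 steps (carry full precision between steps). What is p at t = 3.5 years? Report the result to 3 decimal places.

0.541

Update rule: p ← p + [m·(1−p) − e·p]·Δt with Δt = 0.5.
step 1: Δp = +0.00787, p = 0.53787
step 2: Δp = +0.00220, p = 0.54007
step 3: Δp = +0.00061, p = 0.54068
step 4: Δp = +0.00017, p = 0.54085
step 5: Δp = +0.00005, p = 0.54090
step 6: Δp = +0.00001, p = 0.54091
step 7: Δp = +0.00000, p = 0.54091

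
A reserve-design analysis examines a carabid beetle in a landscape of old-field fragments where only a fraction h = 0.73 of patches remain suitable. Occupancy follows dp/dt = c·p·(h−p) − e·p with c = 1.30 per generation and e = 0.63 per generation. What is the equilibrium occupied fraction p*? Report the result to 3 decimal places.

Setting dp/dt = 0 and dividing by p* gives c·(h−p*) = e.
So p* = h − e/c = 0.73 − 0.63/1.30 = 0.73 − 0.4846 = 0.2454.

0.245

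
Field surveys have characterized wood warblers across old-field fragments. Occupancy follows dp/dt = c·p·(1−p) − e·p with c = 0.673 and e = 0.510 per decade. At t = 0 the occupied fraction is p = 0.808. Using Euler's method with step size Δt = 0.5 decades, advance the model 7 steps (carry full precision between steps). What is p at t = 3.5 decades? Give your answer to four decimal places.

Update rule: p ← p + [c·p·(1−p) − e·p]·Δt with Δt = 0.5.
p: 0.80800 → 0.65416  (Δp = -0.15384)
p: 0.65416 → 0.56348  (Δp = -0.09068)
p: 0.56348 → 0.50256  (Δp = -0.06092)
p: 0.50256 → 0.45853  (Δp = -0.04403)
p: 0.45853 → 0.42515  (Δp = -0.03338)
p: 0.42515 → 0.39898  (Δp = -0.02617)
p: 0.39898 → 0.37793  (Δp = -0.02105)

0.3779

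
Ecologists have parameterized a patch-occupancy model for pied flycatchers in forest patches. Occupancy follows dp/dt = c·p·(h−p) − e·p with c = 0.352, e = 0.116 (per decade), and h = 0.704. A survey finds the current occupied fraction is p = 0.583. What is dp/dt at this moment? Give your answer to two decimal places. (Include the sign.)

Colonization term: c·p·(h−p) = 0.352×0.583×0.1210 = 0.02483.
Extinction term: e·p = 0.06763.
dp/dt = 0.02483 − 0.06763 = -0.04280.

-0.04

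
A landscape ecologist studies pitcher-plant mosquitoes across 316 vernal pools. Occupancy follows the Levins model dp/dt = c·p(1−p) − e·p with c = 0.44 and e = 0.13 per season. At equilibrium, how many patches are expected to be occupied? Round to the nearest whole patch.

223

p* = 1 − e/c = 1 − 0.13/0.44 = 0.7045.
Expected occupied patches = N × p* = 316 × 0.7045 = 222.64 ≈ 223.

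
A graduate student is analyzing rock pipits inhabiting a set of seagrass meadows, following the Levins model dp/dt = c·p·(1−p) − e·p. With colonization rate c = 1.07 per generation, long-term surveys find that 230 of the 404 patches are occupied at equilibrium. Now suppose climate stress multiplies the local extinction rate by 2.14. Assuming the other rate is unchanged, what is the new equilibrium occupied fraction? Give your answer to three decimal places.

Observed p* = 230/404 = 0.56931.
Balance c(1−p*) = e gives e = 1.07×(1 − 0.56931) = 0.46084.
New p* = 1 − e/c = 1 − 0.98620/1.07000 = 0.07832.

0.078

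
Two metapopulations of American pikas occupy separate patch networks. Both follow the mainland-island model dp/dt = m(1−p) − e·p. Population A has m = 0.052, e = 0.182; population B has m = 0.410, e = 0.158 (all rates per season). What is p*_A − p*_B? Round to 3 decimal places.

A: p*_A = m/(m+e) = 0.052/0.2340 = 0.2222.
B: p*_B = 0.410/0.5680 = 0.7218.
p*_A − p*_B = 0.2222 − 0.7218 = -0.4996.

-0.500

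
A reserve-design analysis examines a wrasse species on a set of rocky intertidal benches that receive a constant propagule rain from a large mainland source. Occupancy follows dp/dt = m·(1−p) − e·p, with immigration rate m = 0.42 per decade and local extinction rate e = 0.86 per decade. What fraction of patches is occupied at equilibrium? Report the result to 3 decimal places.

At equilibrium the propagule rain into empty patches balances local extinction: m(1−p*) = e·p*.
p* = m/(m+e) = 0.42/(0.42+0.86) = 0.42/1.2800 = 0.3281.

0.328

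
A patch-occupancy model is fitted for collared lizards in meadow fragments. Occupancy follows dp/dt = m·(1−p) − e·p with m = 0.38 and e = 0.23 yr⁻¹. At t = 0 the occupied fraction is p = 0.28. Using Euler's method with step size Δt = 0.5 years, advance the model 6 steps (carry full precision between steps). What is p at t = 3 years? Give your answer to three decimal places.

Update rule: p ← p + [m·(1−p) − e·p]·Δt with Δt = 0.5.
step 1: Δp = +0.10460, p = 0.38460
step 2: Δp = +0.07270, p = 0.45730
step 3: Δp = +0.05052, p = 0.50782
step 4: Δp = +0.03511, p = 0.54294
step 5: Δp = +0.02440, p = 0.56734
step 6: Δp = +0.01696, p = 0.58430

0.584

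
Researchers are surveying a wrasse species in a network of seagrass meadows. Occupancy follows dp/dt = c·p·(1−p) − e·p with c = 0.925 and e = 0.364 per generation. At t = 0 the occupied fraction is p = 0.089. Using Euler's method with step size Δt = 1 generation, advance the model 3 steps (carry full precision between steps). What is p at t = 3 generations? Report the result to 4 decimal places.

0.2625

Update rule: p ← p + [c·p·(1−p) − e·p]·Δt with Δt = 1.
t = 1: p = 0.08900 + (+0.04260) = 0.13160
t = 2: p = 0.13160 + (+0.05781) = 0.18941
t = 3: p = 0.18941 + (+0.07307) = 0.26248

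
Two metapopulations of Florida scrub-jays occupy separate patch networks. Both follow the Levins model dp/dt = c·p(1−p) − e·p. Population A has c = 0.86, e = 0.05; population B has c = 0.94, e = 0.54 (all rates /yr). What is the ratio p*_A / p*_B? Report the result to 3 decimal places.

A: p*_A = 1 − 0.05/0.86 = 0.9419.
B: p*_B = 1 − 0.54/0.94 = 0.4255.
p*_A / p*_B = 0.9419/0.4255 = 2.2134.

2.213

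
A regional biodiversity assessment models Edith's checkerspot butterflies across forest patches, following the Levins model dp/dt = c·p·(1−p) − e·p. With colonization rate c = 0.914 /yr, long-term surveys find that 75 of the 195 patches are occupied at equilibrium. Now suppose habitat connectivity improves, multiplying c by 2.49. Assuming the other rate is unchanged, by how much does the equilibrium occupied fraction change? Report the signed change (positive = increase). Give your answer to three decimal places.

Observed p* = 75/195 = 0.38462.
Balance c(1−p*) = e gives e = 0.914×(1 − 0.38462) = 0.56246.
New p* = 1 − e/c = 1 − 0.56246/2.27586 = 0.75286.
Δp* = 0.75286 − 0.38462 = +0.36824.

0.368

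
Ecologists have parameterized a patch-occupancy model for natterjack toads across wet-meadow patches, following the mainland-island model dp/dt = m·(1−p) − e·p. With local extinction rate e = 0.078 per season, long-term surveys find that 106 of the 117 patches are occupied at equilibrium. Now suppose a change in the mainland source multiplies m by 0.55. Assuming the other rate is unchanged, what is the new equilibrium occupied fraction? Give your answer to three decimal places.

0.841

Observed p* = 106/117 = 0.90598.
Balance m(1−p*) = e·p* gives m = e·p*/(1−p*) = 0.078×0.90598/0.09402 = 0.75161.
New p* = m/(m+e) = 0.41339/(0.41339+0.07800) = 0.84127.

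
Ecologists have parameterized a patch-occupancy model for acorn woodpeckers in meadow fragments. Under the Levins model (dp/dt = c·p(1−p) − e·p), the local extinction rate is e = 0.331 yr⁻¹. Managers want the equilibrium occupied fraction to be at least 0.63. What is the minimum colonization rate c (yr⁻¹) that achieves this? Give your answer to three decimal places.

0.895

p* = 1 − e/c ≥ 0.63 requires e/c ≤ 0.3700, i.e. c ≥ e/0.3700.
c_min = 0.331/0.3700 = 0.8946.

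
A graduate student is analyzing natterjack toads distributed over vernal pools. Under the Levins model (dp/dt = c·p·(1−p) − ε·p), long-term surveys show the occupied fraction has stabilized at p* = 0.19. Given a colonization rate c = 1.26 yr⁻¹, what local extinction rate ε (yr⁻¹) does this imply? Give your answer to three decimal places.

1.021

At equilibrium c(1−p*) = ε.
ε = 1.26 × (1 − 0.19) = 1.26 × 0.8100 = 1.0206.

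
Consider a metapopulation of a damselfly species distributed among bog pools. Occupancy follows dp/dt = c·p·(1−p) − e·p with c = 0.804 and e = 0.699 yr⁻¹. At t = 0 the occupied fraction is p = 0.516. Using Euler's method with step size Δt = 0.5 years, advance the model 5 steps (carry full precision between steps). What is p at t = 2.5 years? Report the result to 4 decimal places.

Update rule: p ← p + [c·p·(1−p) − e·p]·Δt with Δt = 0.5.
p: 0.51600 → 0.43606  (Δp = -0.07994)
p: 0.43606 → 0.38251  (Δp = -0.05355)
p: 0.38251 → 0.34377  (Δp = -0.03874)
p: 0.34377 → 0.31431  (Δp = -0.02946)
p: 0.31431 → 0.29110  (Δp = -0.02321)

0.2911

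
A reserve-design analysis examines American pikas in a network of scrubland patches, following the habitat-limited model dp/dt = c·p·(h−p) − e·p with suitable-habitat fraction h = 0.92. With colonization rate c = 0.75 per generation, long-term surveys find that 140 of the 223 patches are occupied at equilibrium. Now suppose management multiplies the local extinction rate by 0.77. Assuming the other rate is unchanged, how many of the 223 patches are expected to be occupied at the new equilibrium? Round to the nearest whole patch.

Observed p* = 140/223 = 0.62780.
Balance c(h−p*) = e gives e = 0.75×(0.92 − 0.62780) = 0.21915.
New p* = 0.92 − e/c = 0.92 − 0.16875/0.75000 = 0.69500.
Expected occupied = 223 × 0.69500 = 154.98 ≈ 155.

155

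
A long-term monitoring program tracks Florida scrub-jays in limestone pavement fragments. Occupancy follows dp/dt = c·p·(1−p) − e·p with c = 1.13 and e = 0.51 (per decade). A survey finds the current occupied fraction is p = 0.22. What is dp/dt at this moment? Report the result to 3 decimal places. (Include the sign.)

Colonization term: c·p·(1−p) = 1.13×0.22×0.7800 = 0.19391.
Extinction term: e·p = 0.11220.
dp/dt = 0.19391 − 0.11220 = 0.08171.

0.082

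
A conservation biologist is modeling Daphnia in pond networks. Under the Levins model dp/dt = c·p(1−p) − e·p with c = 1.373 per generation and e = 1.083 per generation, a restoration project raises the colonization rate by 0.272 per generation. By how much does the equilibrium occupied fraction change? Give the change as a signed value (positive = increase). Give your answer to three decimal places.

Before: p* = 1 − 1.083/1.373 = 0.2112.
After the change, c = 1.645, e = 1.083, so p* = 1 − 1.083/1.645 = 0.3416.
Δp* = 0.3416 − 0.2112 = +0.1304.

0.130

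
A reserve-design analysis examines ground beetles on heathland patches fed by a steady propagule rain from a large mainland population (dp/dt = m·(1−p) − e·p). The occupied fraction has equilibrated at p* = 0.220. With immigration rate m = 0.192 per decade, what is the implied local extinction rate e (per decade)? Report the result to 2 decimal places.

0.68

At equilibrium m(1−p*) = e·p*, so e = m(1−p*)/p*.
e = 0.192 × 0.7800 / 0.220 = 0.6807.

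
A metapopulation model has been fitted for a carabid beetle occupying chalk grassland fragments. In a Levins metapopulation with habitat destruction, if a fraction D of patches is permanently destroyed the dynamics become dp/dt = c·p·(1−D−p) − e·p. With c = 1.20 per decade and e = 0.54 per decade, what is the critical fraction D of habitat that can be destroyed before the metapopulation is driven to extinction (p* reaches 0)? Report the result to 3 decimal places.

0.550

The nontrivial equilibrium is p* = (1−D) − e/c; extinction occurs when this hits zero.
So D_crit = 1 − e/c = 1 − 0.54/1.20 = 1 − 0.4500 = 0.5500.
Note this equals the original equilibrium occupancy — the Levins extinction-debt result.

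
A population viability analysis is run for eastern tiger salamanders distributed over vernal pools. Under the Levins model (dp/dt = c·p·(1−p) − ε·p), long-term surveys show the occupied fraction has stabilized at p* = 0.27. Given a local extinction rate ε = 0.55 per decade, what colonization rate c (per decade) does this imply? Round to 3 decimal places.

0.753

At equilibrium c(1−p*) = ε, so c = ε/(1−p*).
c = 0.55/(1 − 0.27) = 0.55/0.7300 = 0.7534.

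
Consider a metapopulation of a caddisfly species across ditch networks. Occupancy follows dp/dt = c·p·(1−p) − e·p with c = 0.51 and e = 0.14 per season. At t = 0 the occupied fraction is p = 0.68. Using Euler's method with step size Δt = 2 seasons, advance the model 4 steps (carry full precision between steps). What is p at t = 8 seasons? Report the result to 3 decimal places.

0.725

Update rule: p ← p + [c·p·(1−p) − e·p]·Δt with Δt = 2.
step 1: Δp = +0.03155, p = 0.71155
step 2: Δp = +0.01012, p = 0.72167
step 3: Δp = +0.00281, p = 0.72448
step 4: Δp = +0.00075, p = 0.72523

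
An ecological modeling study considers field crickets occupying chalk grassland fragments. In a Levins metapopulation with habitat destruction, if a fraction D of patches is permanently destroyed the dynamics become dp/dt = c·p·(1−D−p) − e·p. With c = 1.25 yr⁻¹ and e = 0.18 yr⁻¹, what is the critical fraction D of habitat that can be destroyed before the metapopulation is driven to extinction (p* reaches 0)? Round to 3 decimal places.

The nontrivial equilibrium is p* = (1−D) − e/c; extinction occurs when this hits zero.
So D_crit = 1 − e/c = 1 − 0.18/1.25 = 1 − 0.1440 = 0.8560.
Note this equals the original equilibrium occupancy — the Levins extinction-debt result.

0.856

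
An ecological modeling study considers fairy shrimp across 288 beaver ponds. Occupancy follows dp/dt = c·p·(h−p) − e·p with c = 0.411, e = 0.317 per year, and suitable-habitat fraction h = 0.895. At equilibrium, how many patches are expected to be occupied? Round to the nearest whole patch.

p* = h − e/c = 0.895 − 0.7713 = 0.1237.
Expected occupied patches = N × p* = 288 × 0.1237 = 35.63 ≈ 36.

36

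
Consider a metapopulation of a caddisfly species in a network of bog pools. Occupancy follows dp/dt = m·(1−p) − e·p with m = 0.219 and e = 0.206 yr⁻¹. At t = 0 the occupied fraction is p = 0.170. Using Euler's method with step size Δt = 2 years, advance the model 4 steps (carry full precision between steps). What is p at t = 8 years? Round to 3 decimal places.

Update rule: p ← p + [m·(1−p) − e·p]·Δt with Δt = 2.
t = 2: p = 0.17000 + (+0.29350) = 0.46350
t = 4: p = 0.46350 + (+0.04403) = 0.50753
t = 6: p = 0.50753 + (+0.00660) = 0.51413
t = 8: p = 0.51413 + (+0.00099) = 0.51512

0.515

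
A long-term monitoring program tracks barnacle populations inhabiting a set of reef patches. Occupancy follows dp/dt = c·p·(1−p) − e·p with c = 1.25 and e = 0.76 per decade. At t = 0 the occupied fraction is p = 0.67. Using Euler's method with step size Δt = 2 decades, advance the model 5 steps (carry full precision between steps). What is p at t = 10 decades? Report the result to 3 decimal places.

0.392

Update rule: p ← p + [c·p·(1−p) − e·p]·Δt with Δt = 2.
t = 2: p = 0.67000 + (-0.46565) = 0.20435
t = 4: p = 0.20435 + (+0.09587) = 0.30022
t = 6: p = 0.30022 + (+0.06889) = 0.36910
t = 8: p = 0.36910 + (+0.02113) = 0.39023
t = 10: p = 0.39023 + (+0.00173) = 0.39196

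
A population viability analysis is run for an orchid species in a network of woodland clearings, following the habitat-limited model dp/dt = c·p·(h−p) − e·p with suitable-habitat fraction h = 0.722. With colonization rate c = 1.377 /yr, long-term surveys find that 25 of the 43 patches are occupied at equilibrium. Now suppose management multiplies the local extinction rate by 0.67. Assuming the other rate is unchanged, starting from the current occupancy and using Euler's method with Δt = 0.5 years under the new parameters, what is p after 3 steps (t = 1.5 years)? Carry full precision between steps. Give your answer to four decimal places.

0.6183

Observed p* = 25/43 = 0.58140.
Balance c(h−p*) = e gives e = 1.377×(0.722 − 0.58140) = 0.19361.
Starting from p₀ = 0.58140; update p ← p + (dp/dt)·Δt with the new parameters.
p: 0.58140 → 0.59997  (Δp = +0.01857)
p: 0.59997 → 0.61146  (Δp = +0.01149)
p: 0.61146 → 0.61834  (Δp = +0.00688)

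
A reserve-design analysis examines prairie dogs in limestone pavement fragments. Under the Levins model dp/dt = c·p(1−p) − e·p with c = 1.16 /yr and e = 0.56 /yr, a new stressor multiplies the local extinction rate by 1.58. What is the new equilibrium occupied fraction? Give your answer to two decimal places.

Before: p* = 1 − 0.56/1.16 = 0.5172.
After the change, c = 1.16, e = 0.8848, so p* = 1 − 0.8848/1.16 = 0.2372.

0.24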